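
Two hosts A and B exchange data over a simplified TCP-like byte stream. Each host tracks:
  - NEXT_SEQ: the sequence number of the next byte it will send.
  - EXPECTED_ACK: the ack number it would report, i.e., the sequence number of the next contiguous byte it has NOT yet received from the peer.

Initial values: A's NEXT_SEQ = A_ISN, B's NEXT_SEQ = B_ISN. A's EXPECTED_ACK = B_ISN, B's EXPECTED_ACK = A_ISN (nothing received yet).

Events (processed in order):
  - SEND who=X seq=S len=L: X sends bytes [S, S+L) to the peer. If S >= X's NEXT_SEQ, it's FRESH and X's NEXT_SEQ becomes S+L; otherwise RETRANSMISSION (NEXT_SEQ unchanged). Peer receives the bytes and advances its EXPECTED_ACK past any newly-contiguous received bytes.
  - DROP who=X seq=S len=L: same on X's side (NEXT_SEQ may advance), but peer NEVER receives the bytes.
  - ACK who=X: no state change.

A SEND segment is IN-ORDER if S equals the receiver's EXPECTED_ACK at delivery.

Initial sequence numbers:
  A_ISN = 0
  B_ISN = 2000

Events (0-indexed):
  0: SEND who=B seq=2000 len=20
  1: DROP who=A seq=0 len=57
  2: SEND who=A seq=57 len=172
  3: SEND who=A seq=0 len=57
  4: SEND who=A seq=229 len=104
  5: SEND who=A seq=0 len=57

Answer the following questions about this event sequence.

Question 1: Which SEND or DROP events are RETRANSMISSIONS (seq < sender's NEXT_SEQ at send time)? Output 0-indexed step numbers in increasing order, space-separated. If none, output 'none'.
Step 0: SEND seq=2000 -> fresh
Step 1: DROP seq=0 -> fresh
Step 2: SEND seq=57 -> fresh
Step 3: SEND seq=0 -> retransmit
Step 4: SEND seq=229 -> fresh
Step 5: SEND seq=0 -> retransmit

Answer: 3 5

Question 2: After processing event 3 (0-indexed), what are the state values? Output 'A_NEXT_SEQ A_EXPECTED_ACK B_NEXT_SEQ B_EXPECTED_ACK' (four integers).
After event 0: A_seq=0 A_ack=2020 B_seq=2020 B_ack=0
After event 1: A_seq=57 A_ack=2020 B_seq=2020 B_ack=0
After event 2: A_seq=229 A_ack=2020 B_seq=2020 B_ack=0
After event 3: A_seq=229 A_ack=2020 B_seq=2020 B_ack=229

229 2020 2020 229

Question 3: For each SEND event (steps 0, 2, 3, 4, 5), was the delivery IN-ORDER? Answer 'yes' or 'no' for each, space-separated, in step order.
Answer: yes no yes yes no

Derivation:
Step 0: SEND seq=2000 -> in-order
Step 2: SEND seq=57 -> out-of-order
Step 3: SEND seq=0 -> in-order
Step 4: SEND seq=229 -> in-order
Step 5: SEND seq=0 -> out-of-order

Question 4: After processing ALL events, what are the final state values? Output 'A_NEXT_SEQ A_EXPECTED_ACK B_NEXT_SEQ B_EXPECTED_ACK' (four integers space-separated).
Answer: 333 2020 2020 333

Derivation:
After event 0: A_seq=0 A_ack=2020 B_seq=2020 B_ack=0
After event 1: A_seq=57 A_ack=2020 B_seq=2020 B_ack=0
After event 2: A_seq=229 A_ack=2020 B_seq=2020 B_ack=0
After event 3: A_seq=229 A_ack=2020 B_seq=2020 B_ack=229
After event 4: A_seq=333 A_ack=2020 B_seq=2020 B_ack=333
After event 5: A_seq=333 A_ack=2020 B_seq=2020 B_ack=333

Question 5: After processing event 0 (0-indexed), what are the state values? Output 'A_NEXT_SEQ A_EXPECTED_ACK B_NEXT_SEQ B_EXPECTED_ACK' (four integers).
After event 0: A_seq=0 A_ack=2020 B_seq=2020 B_ack=0

0 2020 2020 0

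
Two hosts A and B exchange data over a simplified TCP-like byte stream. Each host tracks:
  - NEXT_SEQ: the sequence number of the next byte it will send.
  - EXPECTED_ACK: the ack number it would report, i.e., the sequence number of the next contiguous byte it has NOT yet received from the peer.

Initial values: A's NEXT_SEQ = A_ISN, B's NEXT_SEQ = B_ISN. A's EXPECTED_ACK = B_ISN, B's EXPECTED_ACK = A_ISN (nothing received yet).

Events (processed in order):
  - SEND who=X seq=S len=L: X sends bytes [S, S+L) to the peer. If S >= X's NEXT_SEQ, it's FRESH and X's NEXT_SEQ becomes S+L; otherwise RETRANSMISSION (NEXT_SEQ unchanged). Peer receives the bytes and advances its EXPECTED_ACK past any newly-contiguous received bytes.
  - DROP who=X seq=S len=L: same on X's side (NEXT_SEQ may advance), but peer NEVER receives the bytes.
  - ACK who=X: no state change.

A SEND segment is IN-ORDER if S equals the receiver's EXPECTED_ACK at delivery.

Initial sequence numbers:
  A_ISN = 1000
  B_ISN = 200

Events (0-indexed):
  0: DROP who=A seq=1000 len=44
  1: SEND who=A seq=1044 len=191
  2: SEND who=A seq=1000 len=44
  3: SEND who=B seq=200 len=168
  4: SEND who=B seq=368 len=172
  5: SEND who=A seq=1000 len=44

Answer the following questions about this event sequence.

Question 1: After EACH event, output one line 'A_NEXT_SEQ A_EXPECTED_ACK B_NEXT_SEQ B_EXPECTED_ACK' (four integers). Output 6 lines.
1044 200 200 1000
1235 200 200 1000
1235 200 200 1235
1235 368 368 1235
1235 540 540 1235
1235 540 540 1235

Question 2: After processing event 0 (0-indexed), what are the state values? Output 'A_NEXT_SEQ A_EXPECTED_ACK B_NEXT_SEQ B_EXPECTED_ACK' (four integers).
After event 0: A_seq=1044 A_ack=200 B_seq=200 B_ack=1000

1044 200 200 1000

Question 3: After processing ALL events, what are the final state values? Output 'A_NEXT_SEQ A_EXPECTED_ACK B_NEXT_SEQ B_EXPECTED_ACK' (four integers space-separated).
Answer: 1235 540 540 1235

Derivation:
After event 0: A_seq=1044 A_ack=200 B_seq=200 B_ack=1000
After event 1: A_seq=1235 A_ack=200 B_seq=200 B_ack=1000
After event 2: A_seq=1235 A_ack=200 B_seq=200 B_ack=1235
After event 3: A_seq=1235 A_ack=368 B_seq=368 B_ack=1235
After event 4: A_seq=1235 A_ack=540 B_seq=540 B_ack=1235
After event 5: A_seq=1235 A_ack=540 B_seq=540 B_ack=1235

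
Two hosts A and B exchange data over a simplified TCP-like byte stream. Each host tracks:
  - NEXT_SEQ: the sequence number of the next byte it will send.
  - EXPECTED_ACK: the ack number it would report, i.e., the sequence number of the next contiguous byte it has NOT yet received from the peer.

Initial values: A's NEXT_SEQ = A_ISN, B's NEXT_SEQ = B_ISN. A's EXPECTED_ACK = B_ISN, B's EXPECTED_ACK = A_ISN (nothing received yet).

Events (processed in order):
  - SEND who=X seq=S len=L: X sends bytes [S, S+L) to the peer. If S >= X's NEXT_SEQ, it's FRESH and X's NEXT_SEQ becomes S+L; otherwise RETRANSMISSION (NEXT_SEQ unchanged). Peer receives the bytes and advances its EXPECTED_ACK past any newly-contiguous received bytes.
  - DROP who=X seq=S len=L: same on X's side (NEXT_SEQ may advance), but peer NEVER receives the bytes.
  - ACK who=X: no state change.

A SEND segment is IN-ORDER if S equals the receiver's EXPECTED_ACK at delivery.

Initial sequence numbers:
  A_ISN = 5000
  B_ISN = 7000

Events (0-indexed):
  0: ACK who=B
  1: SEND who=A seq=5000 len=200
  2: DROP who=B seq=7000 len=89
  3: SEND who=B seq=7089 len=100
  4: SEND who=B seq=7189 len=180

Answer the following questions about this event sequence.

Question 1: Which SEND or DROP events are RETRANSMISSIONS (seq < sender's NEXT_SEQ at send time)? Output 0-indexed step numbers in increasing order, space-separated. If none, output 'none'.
Answer: none

Derivation:
Step 1: SEND seq=5000 -> fresh
Step 2: DROP seq=7000 -> fresh
Step 3: SEND seq=7089 -> fresh
Step 4: SEND seq=7189 -> fresh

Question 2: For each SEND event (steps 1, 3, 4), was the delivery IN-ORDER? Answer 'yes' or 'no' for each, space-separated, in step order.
Answer: yes no no

Derivation:
Step 1: SEND seq=5000 -> in-order
Step 3: SEND seq=7089 -> out-of-order
Step 4: SEND seq=7189 -> out-of-order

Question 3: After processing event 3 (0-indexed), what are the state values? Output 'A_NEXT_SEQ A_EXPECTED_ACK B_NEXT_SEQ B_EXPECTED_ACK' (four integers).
After event 0: A_seq=5000 A_ack=7000 B_seq=7000 B_ack=5000
After event 1: A_seq=5200 A_ack=7000 B_seq=7000 B_ack=5200
After event 2: A_seq=5200 A_ack=7000 B_seq=7089 B_ack=5200
After event 3: A_seq=5200 A_ack=7000 B_seq=7189 B_ack=5200

5200 7000 7189 5200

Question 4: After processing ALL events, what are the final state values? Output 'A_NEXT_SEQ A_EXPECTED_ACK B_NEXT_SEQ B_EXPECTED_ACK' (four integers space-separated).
After event 0: A_seq=5000 A_ack=7000 B_seq=7000 B_ack=5000
After event 1: A_seq=5200 A_ack=7000 B_seq=7000 B_ack=5200
After event 2: A_seq=5200 A_ack=7000 B_seq=7089 B_ack=5200
After event 3: A_seq=5200 A_ack=7000 B_seq=7189 B_ack=5200
After event 4: A_seq=5200 A_ack=7000 B_seq=7369 B_ack=5200

Answer: 5200 7000 7369 5200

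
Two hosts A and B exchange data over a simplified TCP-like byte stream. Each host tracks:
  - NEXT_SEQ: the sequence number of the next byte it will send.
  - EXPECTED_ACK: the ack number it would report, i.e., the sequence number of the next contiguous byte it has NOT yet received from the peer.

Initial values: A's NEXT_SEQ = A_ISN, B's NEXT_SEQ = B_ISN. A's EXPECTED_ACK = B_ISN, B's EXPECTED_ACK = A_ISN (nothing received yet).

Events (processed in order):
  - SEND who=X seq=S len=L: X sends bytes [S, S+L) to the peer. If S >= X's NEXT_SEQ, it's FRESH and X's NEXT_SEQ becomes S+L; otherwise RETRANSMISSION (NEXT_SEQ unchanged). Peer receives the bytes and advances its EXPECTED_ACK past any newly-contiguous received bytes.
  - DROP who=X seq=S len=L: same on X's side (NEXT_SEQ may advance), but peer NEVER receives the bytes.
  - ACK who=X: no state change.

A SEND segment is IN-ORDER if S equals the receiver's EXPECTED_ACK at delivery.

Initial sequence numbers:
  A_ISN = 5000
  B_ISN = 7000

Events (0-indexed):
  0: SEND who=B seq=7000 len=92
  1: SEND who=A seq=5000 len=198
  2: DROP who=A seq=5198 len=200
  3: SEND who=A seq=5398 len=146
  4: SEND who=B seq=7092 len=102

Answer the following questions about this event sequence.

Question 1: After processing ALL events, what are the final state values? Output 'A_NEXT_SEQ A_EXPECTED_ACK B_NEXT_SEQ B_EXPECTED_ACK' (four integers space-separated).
Answer: 5544 7194 7194 5198

Derivation:
After event 0: A_seq=5000 A_ack=7092 B_seq=7092 B_ack=5000
After event 1: A_seq=5198 A_ack=7092 B_seq=7092 B_ack=5198
After event 2: A_seq=5398 A_ack=7092 B_seq=7092 B_ack=5198
After event 3: A_seq=5544 A_ack=7092 B_seq=7092 B_ack=5198
After event 4: A_seq=5544 A_ack=7194 B_seq=7194 B_ack=5198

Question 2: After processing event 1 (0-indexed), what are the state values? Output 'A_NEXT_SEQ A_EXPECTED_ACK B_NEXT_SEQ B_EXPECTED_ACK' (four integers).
After event 0: A_seq=5000 A_ack=7092 B_seq=7092 B_ack=5000
After event 1: A_seq=5198 A_ack=7092 B_seq=7092 B_ack=5198

5198 7092 7092 5198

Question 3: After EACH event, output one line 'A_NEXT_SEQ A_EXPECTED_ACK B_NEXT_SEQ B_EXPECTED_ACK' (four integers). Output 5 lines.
5000 7092 7092 5000
5198 7092 7092 5198
5398 7092 7092 5198
5544 7092 7092 5198
5544 7194 7194 5198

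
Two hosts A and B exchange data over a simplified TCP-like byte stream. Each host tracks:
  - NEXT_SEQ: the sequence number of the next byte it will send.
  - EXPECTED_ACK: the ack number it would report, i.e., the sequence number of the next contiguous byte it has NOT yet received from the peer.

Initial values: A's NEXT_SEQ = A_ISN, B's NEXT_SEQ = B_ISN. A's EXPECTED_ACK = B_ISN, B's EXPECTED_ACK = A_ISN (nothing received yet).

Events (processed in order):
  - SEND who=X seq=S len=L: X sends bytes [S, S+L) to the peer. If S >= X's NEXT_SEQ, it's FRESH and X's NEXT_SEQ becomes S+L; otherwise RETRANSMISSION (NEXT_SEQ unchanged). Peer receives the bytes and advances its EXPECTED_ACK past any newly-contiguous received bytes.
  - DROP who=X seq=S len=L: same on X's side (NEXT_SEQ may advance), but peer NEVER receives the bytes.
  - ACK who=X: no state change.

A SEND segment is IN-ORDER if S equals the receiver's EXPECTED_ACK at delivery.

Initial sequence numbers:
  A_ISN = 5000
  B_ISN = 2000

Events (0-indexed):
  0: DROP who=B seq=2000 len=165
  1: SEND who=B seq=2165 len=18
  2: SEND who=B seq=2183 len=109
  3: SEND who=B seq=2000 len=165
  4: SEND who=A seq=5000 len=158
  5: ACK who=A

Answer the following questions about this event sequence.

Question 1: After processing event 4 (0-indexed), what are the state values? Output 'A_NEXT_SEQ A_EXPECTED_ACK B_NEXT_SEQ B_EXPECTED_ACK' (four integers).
After event 0: A_seq=5000 A_ack=2000 B_seq=2165 B_ack=5000
After event 1: A_seq=5000 A_ack=2000 B_seq=2183 B_ack=5000
After event 2: A_seq=5000 A_ack=2000 B_seq=2292 B_ack=5000
After event 3: A_seq=5000 A_ack=2292 B_seq=2292 B_ack=5000
After event 4: A_seq=5158 A_ack=2292 B_seq=2292 B_ack=5158

5158 2292 2292 5158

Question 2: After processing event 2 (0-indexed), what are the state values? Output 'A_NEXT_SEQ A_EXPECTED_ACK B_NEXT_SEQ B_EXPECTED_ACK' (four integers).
After event 0: A_seq=5000 A_ack=2000 B_seq=2165 B_ack=5000
After event 1: A_seq=5000 A_ack=2000 B_seq=2183 B_ack=5000
After event 2: A_seq=5000 A_ack=2000 B_seq=2292 B_ack=5000

5000 2000 2292 5000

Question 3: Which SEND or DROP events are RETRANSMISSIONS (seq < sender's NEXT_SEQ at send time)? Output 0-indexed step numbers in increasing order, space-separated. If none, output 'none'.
Answer: 3

Derivation:
Step 0: DROP seq=2000 -> fresh
Step 1: SEND seq=2165 -> fresh
Step 2: SEND seq=2183 -> fresh
Step 3: SEND seq=2000 -> retransmit
Step 4: SEND seq=5000 -> fresh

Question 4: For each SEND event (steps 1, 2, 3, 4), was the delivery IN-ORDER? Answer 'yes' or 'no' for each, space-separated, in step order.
Step 1: SEND seq=2165 -> out-of-order
Step 2: SEND seq=2183 -> out-of-order
Step 3: SEND seq=2000 -> in-order
Step 4: SEND seq=5000 -> in-order

Answer: no no yes yes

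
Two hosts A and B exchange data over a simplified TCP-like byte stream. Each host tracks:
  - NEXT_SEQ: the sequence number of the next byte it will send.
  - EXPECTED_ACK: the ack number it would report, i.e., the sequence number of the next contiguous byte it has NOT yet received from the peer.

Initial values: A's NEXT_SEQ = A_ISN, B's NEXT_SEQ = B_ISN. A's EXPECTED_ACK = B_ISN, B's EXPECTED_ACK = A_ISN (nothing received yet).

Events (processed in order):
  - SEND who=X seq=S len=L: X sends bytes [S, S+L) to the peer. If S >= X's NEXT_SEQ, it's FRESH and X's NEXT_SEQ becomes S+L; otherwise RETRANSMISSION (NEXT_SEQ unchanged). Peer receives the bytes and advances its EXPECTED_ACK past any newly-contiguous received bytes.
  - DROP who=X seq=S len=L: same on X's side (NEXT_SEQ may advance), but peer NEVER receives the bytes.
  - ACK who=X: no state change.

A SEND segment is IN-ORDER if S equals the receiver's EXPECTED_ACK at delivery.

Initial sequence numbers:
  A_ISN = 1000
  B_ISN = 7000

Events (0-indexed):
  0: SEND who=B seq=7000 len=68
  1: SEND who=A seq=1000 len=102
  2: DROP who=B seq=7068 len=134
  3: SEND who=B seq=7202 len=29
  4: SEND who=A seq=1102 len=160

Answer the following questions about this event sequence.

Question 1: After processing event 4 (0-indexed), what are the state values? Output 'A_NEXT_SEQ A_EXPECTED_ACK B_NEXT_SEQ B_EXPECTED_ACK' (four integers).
After event 0: A_seq=1000 A_ack=7068 B_seq=7068 B_ack=1000
After event 1: A_seq=1102 A_ack=7068 B_seq=7068 B_ack=1102
After event 2: A_seq=1102 A_ack=7068 B_seq=7202 B_ack=1102
After event 3: A_seq=1102 A_ack=7068 B_seq=7231 B_ack=1102
After event 4: A_seq=1262 A_ack=7068 B_seq=7231 B_ack=1262

1262 7068 7231 1262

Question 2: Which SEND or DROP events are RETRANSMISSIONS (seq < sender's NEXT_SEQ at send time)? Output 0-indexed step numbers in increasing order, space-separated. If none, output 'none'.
Answer: none

Derivation:
Step 0: SEND seq=7000 -> fresh
Step 1: SEND seq=1000 -> fresh
Step 2: DROP seq=7068 -> fresh
Step 3: SEND seq=7202 -> fresh
Step 4: SEND seq=1102 -> fresh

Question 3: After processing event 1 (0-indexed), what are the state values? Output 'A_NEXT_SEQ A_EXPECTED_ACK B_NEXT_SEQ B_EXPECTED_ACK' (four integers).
After event 0: A_seq=1000 A_ack=7068 B_seq=7068 B_ack=1000
After event 1: A_seq=1102 A_ack=7068 B_seq=7068 B_ack=1102

1102 7068 7068 1102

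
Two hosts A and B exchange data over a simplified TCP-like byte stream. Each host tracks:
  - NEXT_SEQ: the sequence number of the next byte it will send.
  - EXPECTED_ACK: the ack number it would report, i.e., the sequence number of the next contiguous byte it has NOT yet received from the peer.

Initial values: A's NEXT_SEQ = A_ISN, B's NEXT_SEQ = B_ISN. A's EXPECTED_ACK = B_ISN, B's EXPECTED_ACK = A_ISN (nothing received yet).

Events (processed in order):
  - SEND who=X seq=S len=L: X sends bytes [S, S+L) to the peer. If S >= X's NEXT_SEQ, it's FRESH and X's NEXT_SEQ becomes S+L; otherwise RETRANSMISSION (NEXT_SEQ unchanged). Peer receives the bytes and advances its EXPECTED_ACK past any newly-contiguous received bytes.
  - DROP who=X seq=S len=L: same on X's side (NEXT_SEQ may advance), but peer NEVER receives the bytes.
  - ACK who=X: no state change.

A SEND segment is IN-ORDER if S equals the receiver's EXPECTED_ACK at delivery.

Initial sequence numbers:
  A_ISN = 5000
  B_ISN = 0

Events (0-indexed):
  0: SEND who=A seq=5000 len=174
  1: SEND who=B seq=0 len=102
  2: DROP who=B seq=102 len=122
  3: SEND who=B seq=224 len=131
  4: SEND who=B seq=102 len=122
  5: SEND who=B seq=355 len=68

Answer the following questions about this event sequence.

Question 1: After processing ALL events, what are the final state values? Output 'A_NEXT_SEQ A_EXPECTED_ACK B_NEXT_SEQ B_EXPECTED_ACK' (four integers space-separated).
Answer: 5174 423 423 5174

Derivation:
After event 0: A_seq=5174 A_ack=0 B_seq=0 B_ack=5174
After event 1: A_seq=5174 A_ack=102 B_seq=102 B_ack=5174
After event 2: A_seq=5174 A_ack=102 B_seq=224 B_ack=5174
After event 3: A_seq=5174 A_ack=102 B_seq=355 B_ack=5174
After event 4: A_seq=5174 A_ack=355 B_seq=355 B_ack=5174
After event 5: A_seq=5174 A_ack=423 B_seq=423 B_ack=5174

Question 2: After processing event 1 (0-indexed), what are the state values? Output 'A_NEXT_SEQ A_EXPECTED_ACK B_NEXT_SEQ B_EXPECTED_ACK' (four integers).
After event 0: A_seq=5174 A_ack=0 B_seq=0 B_ack=5174
After event 1: A_seq=5174 A_ack=102 B_seq=102 B_ack=5174

5174 102 102 5174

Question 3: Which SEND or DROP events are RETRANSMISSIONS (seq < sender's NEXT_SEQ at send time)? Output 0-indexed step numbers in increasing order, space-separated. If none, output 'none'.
Step 0: SEND seq=5000 -> fresh
Step 1: SEND seq=0 -> fresh
Step 2: DROP seq=102 -> fresh
Step 3: SEND seq=224 -> fresh
Step 4: SEND seq=102 -> retransmit
Step 5: SEND seq=355 -> fresh

Answer: 4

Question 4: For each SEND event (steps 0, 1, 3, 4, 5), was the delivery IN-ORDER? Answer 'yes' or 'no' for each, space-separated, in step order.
Step 0: SEND seq=5000 -> in-order
Step 1: SEND seq=0 -> in-order
Step 3: SEND seq=224 -> out-of-order
Step 4: SEND seq=102 -> in-order
Step 5: SEND seq=355 -> in-order

Answer: yes yes no yes yes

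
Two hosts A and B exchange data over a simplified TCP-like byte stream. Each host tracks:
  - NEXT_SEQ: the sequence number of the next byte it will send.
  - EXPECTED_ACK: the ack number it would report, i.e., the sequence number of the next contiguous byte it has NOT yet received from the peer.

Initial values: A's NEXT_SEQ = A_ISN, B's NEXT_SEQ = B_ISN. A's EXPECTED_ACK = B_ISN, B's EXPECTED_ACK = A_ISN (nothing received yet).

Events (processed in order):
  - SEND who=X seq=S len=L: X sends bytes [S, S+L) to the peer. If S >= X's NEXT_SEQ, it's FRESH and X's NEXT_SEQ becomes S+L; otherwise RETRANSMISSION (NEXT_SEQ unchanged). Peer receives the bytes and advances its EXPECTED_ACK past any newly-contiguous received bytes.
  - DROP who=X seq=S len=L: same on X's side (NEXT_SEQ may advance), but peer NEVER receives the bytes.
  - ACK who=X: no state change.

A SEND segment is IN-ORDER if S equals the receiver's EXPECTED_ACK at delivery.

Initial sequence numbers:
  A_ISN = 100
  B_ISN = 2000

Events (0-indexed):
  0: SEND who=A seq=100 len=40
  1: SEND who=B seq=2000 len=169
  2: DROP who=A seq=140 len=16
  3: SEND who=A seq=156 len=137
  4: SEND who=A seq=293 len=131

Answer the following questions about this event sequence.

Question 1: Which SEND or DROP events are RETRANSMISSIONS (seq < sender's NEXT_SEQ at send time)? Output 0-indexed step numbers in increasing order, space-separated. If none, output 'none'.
Step 0: SEND seq=100 -> fresh
Step 1: SEND seq=2000 -> fresh
Step 2: DROP seq=140 -> fresh
Step 3: SEND seq=156 -> fresh
Step 4: SEND seq=293 -> fresh

Answer: none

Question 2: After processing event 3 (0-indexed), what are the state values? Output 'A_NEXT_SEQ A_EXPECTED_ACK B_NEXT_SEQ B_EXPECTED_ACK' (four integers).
After event 0: A_seq=140 A_ack=2000 B_seq=2000 B_ack=140
After event 1: A_seq=140 A_ack=2169 B_seq=2169 B_ack=140
After event 2: A_seq=156 A_ack=2169 B_seq=2169 B_ack=140
After event 3: A_seq=293 A_ack=2169 B_seq=2169 B_ack=140

293 2169 2169 140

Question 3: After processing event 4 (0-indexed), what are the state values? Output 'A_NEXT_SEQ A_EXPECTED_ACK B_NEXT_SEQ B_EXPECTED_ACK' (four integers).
After event 0: A_seq=140 A_ack=2000 B_seq=2000 B_ack=140
After event 1: A_seq=140 A_ack=2169 B_seq=2169 B_ack=140
After event 2: A_seq=156 A_ack=2169 B_seq=2169 B_ack=140
After event 3: A_seq=293 A_ack=2169 B_seq=2169 B_ack=140
After event 4: A_seq=424 A_ack=2169 B_seq=2169 B_ack=140

424 2169 2169 140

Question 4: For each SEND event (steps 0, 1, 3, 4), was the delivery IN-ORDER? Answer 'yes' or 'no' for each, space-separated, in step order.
Step 0: SEND seq=100 -> in-order
Step 1: SEND seq=2000 -> in-order
Step 3: SEND seq=156 -> out-of-order
Step 4: SEND seq=293 -> out-of-order

Answer: yes yes no no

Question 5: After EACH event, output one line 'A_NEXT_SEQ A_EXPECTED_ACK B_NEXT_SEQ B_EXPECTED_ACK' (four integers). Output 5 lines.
140 2000 2000 140
140 2169 2169 140
156 2169 2169 140
293 2169 2169 140
424 2169 2169 140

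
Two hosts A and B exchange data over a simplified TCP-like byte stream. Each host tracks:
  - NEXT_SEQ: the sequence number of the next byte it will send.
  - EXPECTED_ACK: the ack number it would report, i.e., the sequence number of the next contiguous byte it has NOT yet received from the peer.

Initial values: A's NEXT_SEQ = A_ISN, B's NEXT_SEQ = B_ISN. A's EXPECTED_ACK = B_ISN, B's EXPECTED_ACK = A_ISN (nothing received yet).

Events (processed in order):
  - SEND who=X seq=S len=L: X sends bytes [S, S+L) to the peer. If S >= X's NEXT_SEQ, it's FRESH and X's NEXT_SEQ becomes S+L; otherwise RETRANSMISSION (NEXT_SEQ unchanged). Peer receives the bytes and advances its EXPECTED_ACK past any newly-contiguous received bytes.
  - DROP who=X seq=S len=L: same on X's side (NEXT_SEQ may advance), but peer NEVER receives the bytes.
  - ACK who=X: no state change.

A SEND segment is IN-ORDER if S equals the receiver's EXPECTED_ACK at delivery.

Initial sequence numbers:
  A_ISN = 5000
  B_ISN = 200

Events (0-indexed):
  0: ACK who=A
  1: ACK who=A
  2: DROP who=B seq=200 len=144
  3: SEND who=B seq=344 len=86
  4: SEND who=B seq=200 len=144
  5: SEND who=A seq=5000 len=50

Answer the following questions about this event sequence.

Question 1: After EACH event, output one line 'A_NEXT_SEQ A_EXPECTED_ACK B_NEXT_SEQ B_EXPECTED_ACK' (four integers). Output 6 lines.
5000 200 200 5000
5000 200 200 5000
5000 200 344 5000
5000 200 430 5000
5000 430 430 5000
5050 430 430 5050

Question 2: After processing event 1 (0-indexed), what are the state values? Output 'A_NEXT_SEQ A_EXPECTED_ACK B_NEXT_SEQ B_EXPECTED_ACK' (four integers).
After event 0: A_seq=5000 A_ack=200 B_seq=200 B_ack=5000
After event 1: A_seq=5000 A_ack=200 B_seq=200 B_ack=5000

5000 200 200 5000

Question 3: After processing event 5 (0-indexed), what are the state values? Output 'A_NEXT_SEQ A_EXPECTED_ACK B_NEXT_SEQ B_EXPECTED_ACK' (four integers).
After event 0: A_seq=5000 A_ack=200 B_seq=200 B_ack=5000
After event 1: A_seq=5000 A_ack=200 B_seq=200 B_ack=5000
After event 2: A_seq=5000 A_ack=200 B_seq=344 B_ack=5000
After event 3: A_seq=5000 A_ack=200 B_seq=430 B_ack=5000
After event 4: A_seq=5000 A_ack=430 B_seq=430 B_ack=5000
After event 5: A_seq=5050 A_ack=430 B_seq=430 B_ack=5050

5050 430 430 5050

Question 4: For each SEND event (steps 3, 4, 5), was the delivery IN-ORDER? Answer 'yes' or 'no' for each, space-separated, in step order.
Step 3: SEND seq=344 -> out-of-order
Step 4: SEND seq=200 -> in-order
Step 5: SEND seq=5000 -> in-order

Answer: no yes yes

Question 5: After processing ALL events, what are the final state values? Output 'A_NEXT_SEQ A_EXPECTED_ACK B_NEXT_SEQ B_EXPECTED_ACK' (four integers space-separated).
After event 0: A_seq=5000 A_ack=200 B_seq=200 B_ack=5000
After event 1: A_seq=5000 A_ack=200 B_seq=200 B_ack=5000
After event 2: A_seq=5000 A_ack=200 B_seq=344 B_ack=5000
After event 3: A_seq=5000 A_ack=200 B_seq=430 B_ack=5000
After event 4: A_seq=5000 A_ack=430 B_seq=430 B_ack=5000
After event 5: A_seq=5050 A_ack=430 B_seq=430 B_ack=5050

Answer: 5050 430 430 5050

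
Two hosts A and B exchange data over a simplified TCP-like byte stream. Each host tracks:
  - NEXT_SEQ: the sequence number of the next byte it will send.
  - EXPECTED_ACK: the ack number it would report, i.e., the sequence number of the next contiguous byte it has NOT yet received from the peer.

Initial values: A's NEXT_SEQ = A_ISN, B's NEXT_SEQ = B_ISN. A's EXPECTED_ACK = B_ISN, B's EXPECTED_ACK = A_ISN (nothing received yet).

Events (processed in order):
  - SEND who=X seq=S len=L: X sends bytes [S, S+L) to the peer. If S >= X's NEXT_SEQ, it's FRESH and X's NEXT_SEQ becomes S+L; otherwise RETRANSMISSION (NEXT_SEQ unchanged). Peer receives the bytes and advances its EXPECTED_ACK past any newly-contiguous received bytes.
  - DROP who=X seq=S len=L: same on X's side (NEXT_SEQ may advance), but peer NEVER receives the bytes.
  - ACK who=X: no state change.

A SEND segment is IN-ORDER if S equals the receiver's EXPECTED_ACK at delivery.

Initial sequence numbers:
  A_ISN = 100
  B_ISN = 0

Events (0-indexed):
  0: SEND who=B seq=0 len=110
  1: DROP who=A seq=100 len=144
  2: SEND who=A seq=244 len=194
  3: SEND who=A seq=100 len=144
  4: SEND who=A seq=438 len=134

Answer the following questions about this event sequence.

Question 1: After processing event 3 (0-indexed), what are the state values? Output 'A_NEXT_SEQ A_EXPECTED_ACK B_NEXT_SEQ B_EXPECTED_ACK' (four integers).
After event 0: A_seq=100 A_ack=110 B_seq=110 B_ack=100
After event 1: A_seq=244 A_ack=110 B_seq=110 B_ack=100
After event 2: A_seq=438 A_ack=110 B_seq=110 B_ack=100
After event 3: A_seq=438 A_ack=110 B_seq=110 B_ack=438

438 110 110 438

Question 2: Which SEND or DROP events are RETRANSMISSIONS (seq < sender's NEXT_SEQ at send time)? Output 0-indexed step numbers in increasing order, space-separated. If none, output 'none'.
Answer: 3

Derivation:
Step 0: SEND seq=0 -> fresh
Step 1: DROP seq=100 -> fresh
Step 2: SEND seq=244 -> fresh
Step 3: SEND seq=100 -> retransmit
Step 4: SEND seq=438 -> fresh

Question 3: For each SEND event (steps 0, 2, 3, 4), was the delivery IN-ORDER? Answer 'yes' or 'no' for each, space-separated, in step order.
Answer: yes no yes yes

Derivation:
Step 0: SEND seq=0 -> in-order
Step 2: SEND seq=244 -> out-of-order
Step 3: SEND seq=100 -> in-order
Step 4: SEND seq=438 -> in-order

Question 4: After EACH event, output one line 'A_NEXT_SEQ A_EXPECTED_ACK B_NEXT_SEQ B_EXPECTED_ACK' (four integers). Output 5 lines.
100 110 110 100
244 110 110 100
438 110 110 100
438 110 110 438
572 110 110 572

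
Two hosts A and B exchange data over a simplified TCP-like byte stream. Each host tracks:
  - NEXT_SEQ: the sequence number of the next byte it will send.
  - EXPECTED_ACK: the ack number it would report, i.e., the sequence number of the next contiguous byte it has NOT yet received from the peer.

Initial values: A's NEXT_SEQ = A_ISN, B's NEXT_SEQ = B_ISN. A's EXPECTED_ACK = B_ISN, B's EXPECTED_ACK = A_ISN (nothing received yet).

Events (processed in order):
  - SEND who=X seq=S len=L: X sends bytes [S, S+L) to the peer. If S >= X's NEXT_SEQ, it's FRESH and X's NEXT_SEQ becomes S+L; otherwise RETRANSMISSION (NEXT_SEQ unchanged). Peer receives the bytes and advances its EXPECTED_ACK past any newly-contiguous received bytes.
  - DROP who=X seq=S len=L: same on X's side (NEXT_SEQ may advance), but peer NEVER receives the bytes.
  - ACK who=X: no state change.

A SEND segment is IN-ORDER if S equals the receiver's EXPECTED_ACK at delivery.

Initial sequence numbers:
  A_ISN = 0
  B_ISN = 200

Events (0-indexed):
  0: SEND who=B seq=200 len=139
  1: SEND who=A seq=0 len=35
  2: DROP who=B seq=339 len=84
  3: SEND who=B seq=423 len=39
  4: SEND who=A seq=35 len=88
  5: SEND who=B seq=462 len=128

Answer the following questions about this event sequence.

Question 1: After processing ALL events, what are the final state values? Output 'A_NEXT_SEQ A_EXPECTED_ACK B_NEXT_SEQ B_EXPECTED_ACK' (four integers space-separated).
After event 0: A_seq=0 A_ack=339 B_seq=339 B_ack=0
After event 1: A_seq=35 A_ack=339 B_seq=339 B_ack=35
After event 2: A_seq=35 A_ack=339 B_seq=423 B_ack=35
After event 3: A_seq=35 A_ack=339 B_seq=462 B_ack=35
After event 4: A_seq=123 A_ack=339 B_seq=462 B_ack=123
After event 5: A_seq=123 A_ack=339 B_seq=590 B_ack=123

Answer: 123 339 590 123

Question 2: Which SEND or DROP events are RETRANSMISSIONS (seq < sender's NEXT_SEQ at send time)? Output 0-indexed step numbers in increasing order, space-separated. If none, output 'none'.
Answer: none

Derivation:
Step 0: SEND seq=200 -> fresh
Step 1: SEND seq=0 -> fresh
Step 2: DROP seq=339 -> fresh
Step 3: SEND seq=423 -> fresh
Step 4: SEND seq=35 -> fresh
Step 5: SEND seq=462 -> fresh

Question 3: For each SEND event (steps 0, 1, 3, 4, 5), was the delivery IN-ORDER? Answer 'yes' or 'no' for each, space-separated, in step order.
Answer: yes yes no yes no

Derivation:
Step 0: SEND seq=200 -> in-order
Step 1: SEND seq=0 -> in-order
Step 3: SEND seq=423 -> out-of-order
Step 4: SEND seq=35 -> in-order
Step 5: SEND seq=462 -> out-of-order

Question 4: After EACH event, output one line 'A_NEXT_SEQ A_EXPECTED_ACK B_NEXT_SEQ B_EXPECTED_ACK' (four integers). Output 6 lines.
0 339 339 0
35 339 339 35
35 339 423 35
35 339 462 35
123 339 462 123
123 339 590 123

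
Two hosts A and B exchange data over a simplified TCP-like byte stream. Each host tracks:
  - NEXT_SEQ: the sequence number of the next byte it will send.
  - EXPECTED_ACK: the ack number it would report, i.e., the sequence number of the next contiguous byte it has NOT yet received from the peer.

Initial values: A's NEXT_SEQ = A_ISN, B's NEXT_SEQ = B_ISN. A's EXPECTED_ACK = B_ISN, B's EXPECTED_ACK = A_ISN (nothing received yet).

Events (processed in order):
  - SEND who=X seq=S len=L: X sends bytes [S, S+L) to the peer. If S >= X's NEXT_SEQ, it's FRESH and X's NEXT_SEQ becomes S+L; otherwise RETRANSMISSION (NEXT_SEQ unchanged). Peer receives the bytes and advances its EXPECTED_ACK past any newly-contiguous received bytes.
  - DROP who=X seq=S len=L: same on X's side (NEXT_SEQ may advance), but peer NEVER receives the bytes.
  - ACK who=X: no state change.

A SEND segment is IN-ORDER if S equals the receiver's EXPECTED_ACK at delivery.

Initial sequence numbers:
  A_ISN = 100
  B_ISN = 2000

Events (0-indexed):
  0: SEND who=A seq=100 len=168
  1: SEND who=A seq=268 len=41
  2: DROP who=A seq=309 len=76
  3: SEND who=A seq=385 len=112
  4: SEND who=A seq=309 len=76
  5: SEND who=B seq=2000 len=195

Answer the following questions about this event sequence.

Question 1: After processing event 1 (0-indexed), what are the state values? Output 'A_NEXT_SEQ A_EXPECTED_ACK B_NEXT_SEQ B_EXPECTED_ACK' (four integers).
After event 0: A_seq=268 A_ack=2000 B_seq=2000 B_ack=268
After event 1: A_seq=309 A_ack=2000 B_seq=2000 B_ack=309

309 2000 2000 309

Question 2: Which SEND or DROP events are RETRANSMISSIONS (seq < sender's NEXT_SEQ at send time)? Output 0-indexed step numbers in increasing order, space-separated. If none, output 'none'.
Step 0: SEND seq=100 -> fresh
Step 1: SEND seq=268 -> fresh
Step 2: DROP seq=309 -> fresh
Step 3: SEND seq=385 -> fresh
Step 4: SEND seq=309 -> retransmit
Step 5: SEND seq=2000 -> fresh

Answer: 4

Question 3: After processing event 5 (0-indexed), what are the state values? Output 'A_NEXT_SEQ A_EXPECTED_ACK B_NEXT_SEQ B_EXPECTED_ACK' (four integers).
After event 0: A_seq=268 A_ack=2000 B_seq=2000 B_ack=268
After event 1: A_seq=309 A_ack=2000 B_seq=2000 B_ack=309
After event 2: A_seq=385 A_ack=2000 B_seq=2000 B_ack=309
After event 3: A_seq=497 A_ack=2000 B_seq=2000 B_ack=309
After event 4: A_seq=497 A_ack=2000 B_seq=2000 B_ack=497
After event 5: A_seq=497 A_ack=2195 B_seq=2195 B_ack=497

497 2195 2195 497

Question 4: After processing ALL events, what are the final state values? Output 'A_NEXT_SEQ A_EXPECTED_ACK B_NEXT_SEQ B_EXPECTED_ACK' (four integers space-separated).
After event 0: A_seq=268 A_ack=2000 B_seq=2000 B_ack=268
After event 1: A_seq=309 A_ack=2000 B_seq=2000 B_ack=309
After event 2: A_seq=385 A_ack=2000 B_seq=2000 B_ack=309
After event 3: A_seq=497 A_ack=2000 B_seq=2000 B_ack=309
After event 4: A_seq=497 A_ack=2000 B_seq=2000 B_ack=497
After event 5: A_seq=497 A_ack=2195 B_seq=2195 B_ack=497

Answer: 497 2195 2195 497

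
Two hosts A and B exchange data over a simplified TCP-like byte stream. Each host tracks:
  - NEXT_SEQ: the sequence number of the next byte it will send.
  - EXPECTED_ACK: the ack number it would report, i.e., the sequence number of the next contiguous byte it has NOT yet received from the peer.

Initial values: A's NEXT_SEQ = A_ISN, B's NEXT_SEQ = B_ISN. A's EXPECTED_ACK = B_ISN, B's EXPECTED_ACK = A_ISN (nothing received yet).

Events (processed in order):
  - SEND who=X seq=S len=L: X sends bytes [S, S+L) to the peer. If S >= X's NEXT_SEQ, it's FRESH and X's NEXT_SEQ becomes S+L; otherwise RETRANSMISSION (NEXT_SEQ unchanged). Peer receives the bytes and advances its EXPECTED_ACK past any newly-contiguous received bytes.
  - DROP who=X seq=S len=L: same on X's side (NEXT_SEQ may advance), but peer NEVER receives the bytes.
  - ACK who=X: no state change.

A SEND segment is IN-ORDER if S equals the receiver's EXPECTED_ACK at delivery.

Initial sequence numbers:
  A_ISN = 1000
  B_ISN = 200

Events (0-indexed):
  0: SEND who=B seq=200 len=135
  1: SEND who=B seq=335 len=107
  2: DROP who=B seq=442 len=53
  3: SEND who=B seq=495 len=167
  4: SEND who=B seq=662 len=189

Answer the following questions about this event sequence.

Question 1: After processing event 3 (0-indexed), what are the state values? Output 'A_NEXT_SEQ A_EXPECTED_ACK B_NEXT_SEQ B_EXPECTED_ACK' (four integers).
After event 0: A_seq=1000 A_ack=335 B_seq=335 B_ack=1000
After event 1: A_seq=1000 A_ack=442 B_seq=442 B_ack=1000
After event 2: A_seq=1000 A_ack=442 B_seq=495 B_ack=1000
After event 3: A_seq=1000 A_ack=442 B_seq=662 B_ack=1000

1000 442 662 1000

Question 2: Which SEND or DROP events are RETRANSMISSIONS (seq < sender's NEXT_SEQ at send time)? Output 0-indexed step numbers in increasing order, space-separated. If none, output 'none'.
Step 0: SEND seq=200 -> fresh
Step 1: SEND seq=335 -> fresh
Step 2: DROP seq=442 -> fresh
Step 3: SEND seq=495 -> fresh
Step 4: SEND seq=662 -> fresh

Answer: none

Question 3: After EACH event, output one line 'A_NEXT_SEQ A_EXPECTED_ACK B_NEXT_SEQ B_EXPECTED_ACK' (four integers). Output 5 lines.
1000 335 335 1000
1000 442 442 1000
1000 442 495 1000
1000 442 662 1000
1000 442 851 1000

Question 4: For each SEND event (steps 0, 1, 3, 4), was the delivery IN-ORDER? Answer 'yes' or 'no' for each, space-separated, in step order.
Step 0: SEND seq=200 -> in-order
Step 1: SEND seq=335 -> in-order
Step 3: SEND seq=495 -> out-of-order
Step 4: SEND seq=662 -> out-of-order

Answer: yes yes no no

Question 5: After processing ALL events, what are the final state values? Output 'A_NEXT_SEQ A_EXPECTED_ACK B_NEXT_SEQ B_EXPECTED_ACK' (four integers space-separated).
After event 0: A_seq=1000 A_ack=335 B_seq=335 B_ack=1000
After event 1: A_seq=1000 A_ack=442 B_seq=442 B_ack=1000
After event 2: A_seq=1000 A_ack=442 B_seq=495 B_ack=1000
After event 3: A_seq=1000 A_ack=442 B_seq=662 B_ack=1000
After event 4: A_seq=1000 A_ack=442 B_seq=851 B_ack=1000

Answer: 1000 442 851 1000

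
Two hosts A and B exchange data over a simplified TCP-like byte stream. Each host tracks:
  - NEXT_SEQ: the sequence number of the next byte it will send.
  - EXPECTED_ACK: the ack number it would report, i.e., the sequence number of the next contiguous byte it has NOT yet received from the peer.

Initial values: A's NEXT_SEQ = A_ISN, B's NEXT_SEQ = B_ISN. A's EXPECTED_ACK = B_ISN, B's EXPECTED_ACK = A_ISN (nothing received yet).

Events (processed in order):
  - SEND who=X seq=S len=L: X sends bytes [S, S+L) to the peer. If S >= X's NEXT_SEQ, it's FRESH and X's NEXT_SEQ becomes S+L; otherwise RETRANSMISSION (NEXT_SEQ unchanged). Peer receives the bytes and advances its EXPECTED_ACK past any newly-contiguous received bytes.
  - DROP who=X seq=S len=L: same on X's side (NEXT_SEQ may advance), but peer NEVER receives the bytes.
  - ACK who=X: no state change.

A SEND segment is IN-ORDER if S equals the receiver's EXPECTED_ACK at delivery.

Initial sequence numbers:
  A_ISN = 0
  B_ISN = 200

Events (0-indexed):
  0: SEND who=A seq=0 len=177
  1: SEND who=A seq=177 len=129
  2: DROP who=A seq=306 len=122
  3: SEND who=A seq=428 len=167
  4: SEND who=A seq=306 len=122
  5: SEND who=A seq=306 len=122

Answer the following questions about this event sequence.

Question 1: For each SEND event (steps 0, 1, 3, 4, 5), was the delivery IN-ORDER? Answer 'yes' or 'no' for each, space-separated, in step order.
Step 0: SEND seq=0 -> in-order
Step 1: SEND seq=177 -> in-order
Step 3: SEND seq=428 -> out-of-order
Step 4: SEND seq=306 -> in-order
Step 5: SEND seq=306 -> out-of-order

Answer: yes yes no yes no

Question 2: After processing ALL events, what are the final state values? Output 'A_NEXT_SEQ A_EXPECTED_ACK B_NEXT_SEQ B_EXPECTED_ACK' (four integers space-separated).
After event 0: A_seq=177 A_ack=200 B_seq=200 B_ack=177
After event 1: A_seq=306 A_ack=200 B_seq=200 B_ack=306
After event 2: A_seq=428 A_ack=200 B_seq=200 B_ack=306
After event 3: A_seq=595 A_ack=200 B_seq=200 B_ack=306
After event 4: A_seq=595 A_ack=200 B_seq=200 B_ack=595
After event 5: A_seq=595 A_ack=200 B_seq=200 B_ack=595

Answer: 595 200 200 595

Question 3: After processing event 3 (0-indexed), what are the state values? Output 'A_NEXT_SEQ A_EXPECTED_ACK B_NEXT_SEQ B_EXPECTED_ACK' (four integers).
After event 0: A_seq=177 A_ack=200 B_seq=200 B_ack=177
After event 1: A_seq=306 A_ack=200 B_seq=200 B_ack=306
After event 2: A_seq=428 A_ack=200 B_seq=200 B_ack=306
After event 3: A_seq=595 A_ack=200 B_seq=200 B_ack=306

595 200 200 306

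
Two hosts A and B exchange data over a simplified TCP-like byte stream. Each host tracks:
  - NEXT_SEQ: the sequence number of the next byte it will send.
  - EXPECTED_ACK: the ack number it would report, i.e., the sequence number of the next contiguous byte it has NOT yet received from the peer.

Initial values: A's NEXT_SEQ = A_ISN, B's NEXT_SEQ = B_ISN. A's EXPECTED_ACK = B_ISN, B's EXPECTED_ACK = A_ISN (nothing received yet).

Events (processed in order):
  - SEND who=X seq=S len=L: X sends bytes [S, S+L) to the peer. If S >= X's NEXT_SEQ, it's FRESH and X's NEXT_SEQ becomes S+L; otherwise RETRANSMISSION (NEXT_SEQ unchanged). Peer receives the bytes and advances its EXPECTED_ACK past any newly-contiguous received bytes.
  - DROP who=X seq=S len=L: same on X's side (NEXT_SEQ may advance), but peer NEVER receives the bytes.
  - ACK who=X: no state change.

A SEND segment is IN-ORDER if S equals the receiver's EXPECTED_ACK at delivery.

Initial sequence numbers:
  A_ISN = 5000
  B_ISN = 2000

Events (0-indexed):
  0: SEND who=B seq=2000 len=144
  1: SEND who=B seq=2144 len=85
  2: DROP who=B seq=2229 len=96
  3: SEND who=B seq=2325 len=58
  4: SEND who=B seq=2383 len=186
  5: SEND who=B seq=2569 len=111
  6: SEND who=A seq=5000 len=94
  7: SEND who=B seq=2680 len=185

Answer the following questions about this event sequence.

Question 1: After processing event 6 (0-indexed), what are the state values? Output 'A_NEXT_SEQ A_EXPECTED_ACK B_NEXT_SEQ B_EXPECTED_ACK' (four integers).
After event 0: A_seq=5000 A_ack=2144 B_seq=2144 B_ack=5000
After event 1: A_seq=5000 A_ack=2229 B_seq=2229 B_ack=5000
After event 2: A_seq=5000 A_ack=2229 B_seq=2325 B_ack=5000
After event 3: A_seq=5000 A_ack=2229 B_seq=2383 B_ack=5000
After event 4: A_seq=5000 A_ack=2229 B_seq=2569 B_ack=5000
After event 5: A_seq=5000 A_ack=2229 B_seq=2680 B_ack=5000
After event 6: A_seq=5094 A_ack=2229 B_seq=2680 B_ack=5094

5094 2229 2680 5094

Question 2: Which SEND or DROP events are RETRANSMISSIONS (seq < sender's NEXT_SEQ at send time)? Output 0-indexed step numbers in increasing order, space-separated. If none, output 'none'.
Answer: none

Derivation:
Step 0: SEND seq=2000 -> fresh
Step 1: SEND seq=2144 -> fresh
Step 2: DROP seq=2229 -> fresh
Step 3: SEND seq=2325 -> fresh
Step 4: SEND seq=2383 -> fresh
Step 5: SEND seq=2569 -> fresh
Step 6: SEND seq=5000 -> fresh
Step 7: SEND seq=2680 -> fresh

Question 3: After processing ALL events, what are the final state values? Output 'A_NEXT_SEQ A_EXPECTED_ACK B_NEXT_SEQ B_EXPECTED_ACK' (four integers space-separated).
After event 0: A_seq=5000 A_ack=2144 B_seq=2144 B_ack=5000
After event 1: A_seq=5000 A_ack=2229 B_seq=2229 B_ack=5000
After event 2: A_seq=5000 A_ack=2229 B_seq=2325 B_ack=5000
After event 3: A_seq=5000 A_ack=2229 B_seq=2383 B_ack=5000
After event 4: A_seq=5000 A_ack=2229 B_seq=2569 B_ack=5000
After event 5: A_seq=5000 A_ack=2229 B_seq=2680 B_ack=5000
After event 6: A_seq=5094 A_ack=2229 B_seq=2680 B_ack=5094
After event 7: A_seq=5094 A_ack=2229 B_seq=2865 B_ack=5094

Answer: 5094 2229 2865 5094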